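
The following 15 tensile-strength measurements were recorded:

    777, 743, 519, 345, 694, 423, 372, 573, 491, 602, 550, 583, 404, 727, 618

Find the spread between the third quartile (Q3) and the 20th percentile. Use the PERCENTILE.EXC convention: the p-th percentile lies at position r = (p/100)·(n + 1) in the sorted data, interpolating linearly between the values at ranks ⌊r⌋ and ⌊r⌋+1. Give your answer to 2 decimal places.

Sorted: 345, 372, 404, 423, 491, 519, 550, 573, 583, 602, 618, 694, 727, 743, 777.
n = 15.
P20: r = 3.2; ranks 3–4 are 404, 423; interpolating gives 407.8.
P75: r = 12 (integer) → 694.
Difference: 694 − 407.8 = 286.2.

286.20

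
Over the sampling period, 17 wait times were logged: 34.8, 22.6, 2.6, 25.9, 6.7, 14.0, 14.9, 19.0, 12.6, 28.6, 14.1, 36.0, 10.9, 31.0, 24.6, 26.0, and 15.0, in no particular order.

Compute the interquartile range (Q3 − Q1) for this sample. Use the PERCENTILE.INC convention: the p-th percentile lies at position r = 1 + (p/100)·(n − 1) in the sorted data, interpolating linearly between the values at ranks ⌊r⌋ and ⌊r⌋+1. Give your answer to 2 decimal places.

12.00

Sorted: 2.6, 6.7, 10.9, 12.6, 14.0, 14.1, 14.9, 15.0, 19.0, 22.6, 24.6, 25.9, 26.0, 28.6, 31.0, 34.8, 36.0.
n = 17.
P25: r = 5 (integer) → 14.
P75: r = 13 (integer) → 26.
Difference: 26 − 14 = 12.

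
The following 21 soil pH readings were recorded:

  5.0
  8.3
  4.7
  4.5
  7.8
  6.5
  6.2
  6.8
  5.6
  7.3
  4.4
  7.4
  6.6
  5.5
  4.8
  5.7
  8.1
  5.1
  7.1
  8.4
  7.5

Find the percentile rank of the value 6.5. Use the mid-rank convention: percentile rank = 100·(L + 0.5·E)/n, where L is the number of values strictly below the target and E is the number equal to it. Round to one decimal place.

Sorted: 4.4, 4.5, 4.7, 4.8, 5.0, 5.1, 5.5, 5.6, 5.7, 6.2, 6.5, 6.6, 6.8, 7.1, 7.3, 7.4, 7.5, 7.8, 8.1, 8.3, 8.4.
Count below 6.5: L = 10; count equal: E = 1; n = 21.
Percentile rank = 100·(10 + 0.5·1)/21 = 100·10.5/21 = 50.

50.0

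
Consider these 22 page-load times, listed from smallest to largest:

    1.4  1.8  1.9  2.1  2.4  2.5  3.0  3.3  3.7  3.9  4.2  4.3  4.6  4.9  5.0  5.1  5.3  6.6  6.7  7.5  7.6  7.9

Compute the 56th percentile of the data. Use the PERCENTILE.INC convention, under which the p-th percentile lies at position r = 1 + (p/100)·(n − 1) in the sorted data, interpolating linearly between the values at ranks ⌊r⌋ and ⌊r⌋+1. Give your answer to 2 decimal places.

4.53

n = 22.
r = 1 + (56/100)·(22 − 1) = 1 + 11.76 = 12.76.
Rank 12 is 4.3 and rank 13 is 4.6.
Interpolate: 4.3 + 0.76·(4.6 − 4.3) = 4.3 + 0.76·0.3 = 4.528.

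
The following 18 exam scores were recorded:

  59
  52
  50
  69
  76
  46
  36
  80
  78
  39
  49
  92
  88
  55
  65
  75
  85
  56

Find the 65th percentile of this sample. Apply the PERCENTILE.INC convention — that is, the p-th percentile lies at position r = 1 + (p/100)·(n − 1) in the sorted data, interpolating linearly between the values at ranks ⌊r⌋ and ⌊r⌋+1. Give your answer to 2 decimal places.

Sorted: 36, 39, 46, 49, 50, 52, 55, 56, 59, 65, 69, 75, 76, 78, 80, 85, 88, 92.
n = 18.
r = 1 + (65/100)·(18 − 1) = 1 + 11.05 = 12.05.
Rank 12 is 75 and rank 13 is 76.
Interpolate: 75 + 0.05·(76 − 75) = 75 + 0.05·1 = 75.05.

75.05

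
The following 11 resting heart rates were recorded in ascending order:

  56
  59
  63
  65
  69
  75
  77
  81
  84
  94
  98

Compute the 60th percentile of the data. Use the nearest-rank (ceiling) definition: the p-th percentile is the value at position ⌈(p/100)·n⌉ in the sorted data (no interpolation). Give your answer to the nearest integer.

77

n = 11.
Position = ⌈60/100 · 11⌉ = ⌈6.6⌉ = 7.
The value at rank 7 is 77.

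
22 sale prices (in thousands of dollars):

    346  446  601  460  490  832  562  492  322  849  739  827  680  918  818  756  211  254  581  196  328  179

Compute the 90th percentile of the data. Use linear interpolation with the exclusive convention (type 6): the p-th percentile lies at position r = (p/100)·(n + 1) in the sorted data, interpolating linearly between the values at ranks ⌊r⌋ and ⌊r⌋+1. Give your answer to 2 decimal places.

Sorted: 179, 196, 211, 254, 322, 328, 346, 446, 460, 490, 492, 562, 581, 601, 680, 739, 756, 818, 827, 832, 849, 918.
n = 22.
r = (90/100)·(22 + 1) = 20.7.
Rank 20 is 832 and rank 21 is 849.
Interpolate: 832 + 0.7·(849 − 832) = 832 + 0.7·17 = 843.9.

843.90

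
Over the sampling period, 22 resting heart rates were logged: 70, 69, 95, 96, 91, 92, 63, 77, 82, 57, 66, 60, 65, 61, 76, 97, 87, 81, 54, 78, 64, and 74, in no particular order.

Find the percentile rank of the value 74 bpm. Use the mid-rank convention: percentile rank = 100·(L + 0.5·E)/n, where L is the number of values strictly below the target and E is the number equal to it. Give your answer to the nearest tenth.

Sorted: 54, 57, 60, 61, 63, 64, 65, 66, 69, 70, 74, 76, 77, 78, 81, 82, 87, 91, 92, 95, 96, 97.
Count below 74: L = 10; count equal: E = 1; n = 22.
Percentile rank = 100·(10 + 0.5·1)/22 = 100·10.5/22 = 47.73.

47.7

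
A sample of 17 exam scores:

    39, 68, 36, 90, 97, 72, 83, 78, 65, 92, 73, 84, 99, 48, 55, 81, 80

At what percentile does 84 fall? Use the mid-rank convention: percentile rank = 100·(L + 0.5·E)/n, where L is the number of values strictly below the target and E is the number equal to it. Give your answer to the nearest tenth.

73.5

Sorted: 36, 39, 48, 55, 65, 68, 72, 73, 78, 80, 81, 83, 84, 90, 92, 97, 99.
Count below 84: L = 12; count equal: E = 1; n = 17.
Percentile rank = 100·(12 + 0.5·1)/17 = 100·12.5/17 = 73.53.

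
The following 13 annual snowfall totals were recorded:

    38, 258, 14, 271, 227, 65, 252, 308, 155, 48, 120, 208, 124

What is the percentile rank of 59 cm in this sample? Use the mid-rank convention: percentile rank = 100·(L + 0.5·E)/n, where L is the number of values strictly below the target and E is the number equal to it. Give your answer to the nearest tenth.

Sorted: 14, 38, 48, 65, 120, 124, 155, 208, 227, 252, 258, 271, 308.
Count below 59: L = 3; count equal: E = 0; n = 13.
Percentile rank = 100·(3 + 0.5·0)/13 = 100·3/13 = 23.08.

23.1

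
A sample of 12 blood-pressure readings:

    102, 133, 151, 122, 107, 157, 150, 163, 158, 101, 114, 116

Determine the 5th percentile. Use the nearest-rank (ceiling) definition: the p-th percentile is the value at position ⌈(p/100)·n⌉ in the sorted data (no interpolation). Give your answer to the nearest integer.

101

Sorted: 101, 102, 107, 114, 116, 122, 133, 150, 151, 157, 158, 163.
n = 12.
Position = ⌈5/100 · 12⌉ = ⌈0.6⌉ = 1.
The value at rank 1 is 101.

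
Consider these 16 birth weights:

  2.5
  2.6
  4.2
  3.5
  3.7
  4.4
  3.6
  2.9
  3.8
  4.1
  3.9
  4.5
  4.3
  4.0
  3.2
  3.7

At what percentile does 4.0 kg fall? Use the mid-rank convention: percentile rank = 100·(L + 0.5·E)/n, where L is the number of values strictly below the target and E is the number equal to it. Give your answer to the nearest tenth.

Sorted: 2.5, 2.6, 2.9, 3.2, 3.5, 3.6, 3.7, 3.7, 3.8, 3.9, 4.0, 4.1, 4.2, 4.3, 4.4, 4.5.
Count below 4.0: L = 10; count equal: E = 1; n = 16.
Percentile rank = 100·(10 + 0.5·1)/16 = 100·10.5/16 = 65.62.

65.6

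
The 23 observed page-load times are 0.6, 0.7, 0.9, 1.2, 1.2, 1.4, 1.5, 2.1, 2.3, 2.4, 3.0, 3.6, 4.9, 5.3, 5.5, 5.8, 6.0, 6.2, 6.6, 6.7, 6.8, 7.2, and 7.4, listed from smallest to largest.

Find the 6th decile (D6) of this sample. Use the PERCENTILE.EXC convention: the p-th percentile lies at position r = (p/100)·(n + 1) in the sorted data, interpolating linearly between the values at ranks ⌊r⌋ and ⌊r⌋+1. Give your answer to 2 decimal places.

5.38

n = 23.
r = (60/100)·(23 + 1) = 14.4.
Rank 14 is 5.3 and rank 15 is 5.5.
Interpolate: 5.3 + 0.4·(5.5 − 5.3) = 5.3 + 0.4·0.2 = 5.38.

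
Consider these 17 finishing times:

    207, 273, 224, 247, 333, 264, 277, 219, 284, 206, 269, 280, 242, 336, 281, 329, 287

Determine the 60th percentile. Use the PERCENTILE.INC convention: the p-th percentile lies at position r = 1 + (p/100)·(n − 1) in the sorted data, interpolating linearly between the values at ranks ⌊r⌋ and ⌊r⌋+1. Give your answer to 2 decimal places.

278.80

Sorted: 206, 207, 219, 224, 242, 247, 264, 269, 273, 277, 280, 281, 284, 287, 329, 333, 336.
n = 17.
r = 1 + (60/100)·(17 − 1) = 1 + 9.6 = 10.6.
Rank 10 is 277 and rank 11 is 280.
Interpolate: 277 + 0.6·(280 − 277) = 277 + 0.6·3 = 278.8.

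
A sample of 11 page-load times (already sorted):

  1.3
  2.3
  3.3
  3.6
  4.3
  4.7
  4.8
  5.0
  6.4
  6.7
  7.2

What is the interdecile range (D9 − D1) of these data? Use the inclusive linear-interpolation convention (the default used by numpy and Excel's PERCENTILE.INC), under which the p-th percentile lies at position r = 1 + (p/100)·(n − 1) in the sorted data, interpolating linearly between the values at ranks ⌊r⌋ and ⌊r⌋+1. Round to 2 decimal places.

4.40

n = 11.
P10: r = 2 (integer) → 2.3.
P90: r = 10 (integer) → 6.7.
Difference: 6.7 − 2.3 = 4.4.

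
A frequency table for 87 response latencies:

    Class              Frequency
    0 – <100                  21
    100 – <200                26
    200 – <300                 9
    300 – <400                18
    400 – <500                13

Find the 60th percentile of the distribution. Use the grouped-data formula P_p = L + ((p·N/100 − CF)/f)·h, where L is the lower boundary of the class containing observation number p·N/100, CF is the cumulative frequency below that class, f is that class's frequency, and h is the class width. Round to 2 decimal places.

257.78

N = 87; target position k = 60/100 · 87 = 52.2.
Cumulative frequencies: 21, 47, 56, 74, 87.
Observation 52.2 falls in the class 200 – <300.
L = 200, CF = 47, f = 9, h = 100.
P60 = 200 + ((52.2 − 47)/9)·100 = 200 + 57.7778 = 257.778.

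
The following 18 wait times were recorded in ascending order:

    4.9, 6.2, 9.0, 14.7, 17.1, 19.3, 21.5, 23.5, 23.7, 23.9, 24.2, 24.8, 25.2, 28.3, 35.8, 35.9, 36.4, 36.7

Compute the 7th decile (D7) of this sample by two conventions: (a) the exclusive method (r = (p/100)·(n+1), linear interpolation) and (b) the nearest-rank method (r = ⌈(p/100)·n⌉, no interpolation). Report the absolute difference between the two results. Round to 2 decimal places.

0.93

n = 18.
(a) r = 13.3; between ranks 13 (25.2) and 14 (28.3): 26.13.
(b) the nearest-rank method: rank 13 → 25.2.
|26.13 − 25.2| = 0.93.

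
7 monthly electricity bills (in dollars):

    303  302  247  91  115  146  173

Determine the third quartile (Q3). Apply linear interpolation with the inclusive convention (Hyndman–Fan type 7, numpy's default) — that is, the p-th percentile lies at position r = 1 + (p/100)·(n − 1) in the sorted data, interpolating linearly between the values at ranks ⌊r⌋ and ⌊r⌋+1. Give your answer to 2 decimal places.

274.50

Sorted: 91, 115, 146, 173, 247, 302, 303.
n = 7.
r = 1 + (75/100)·(7 − 1) = 1 + 4.5 = 5.5.
Rank 5 is 247 and rank 6 is 302.
Interpolate: 247 + 0.5·(302 − 247) = 247 + 0.5·55 = 274.5.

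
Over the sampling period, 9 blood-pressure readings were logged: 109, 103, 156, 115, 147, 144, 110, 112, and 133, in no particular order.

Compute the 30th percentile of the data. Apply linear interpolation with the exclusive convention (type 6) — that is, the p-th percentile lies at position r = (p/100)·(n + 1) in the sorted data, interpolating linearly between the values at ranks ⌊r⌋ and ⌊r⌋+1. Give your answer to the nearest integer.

Sorted: 103, 109, 110, 112, 115, 133, 144, 147, 156.
n = 9.
r = (30/100)·(9 + 1) = 3.
r is an integer, so P30 is the value at rank 3: 110.

110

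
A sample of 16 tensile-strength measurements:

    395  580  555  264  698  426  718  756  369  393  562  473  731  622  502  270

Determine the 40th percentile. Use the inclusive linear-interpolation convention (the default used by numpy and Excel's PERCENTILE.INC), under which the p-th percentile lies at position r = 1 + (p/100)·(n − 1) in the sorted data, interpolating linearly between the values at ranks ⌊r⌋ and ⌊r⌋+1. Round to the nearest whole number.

Sorted: 264, 270, 369, 393, 395, 426, 473, 502, 555, 562, 580, 622, 698, 718, 731, 756.
n = 16.
r = 1 + (40/100)·(16 − 1) = 1 + 6 = 7.
r is an integer, so P40 is the value at rank 7: 473.

473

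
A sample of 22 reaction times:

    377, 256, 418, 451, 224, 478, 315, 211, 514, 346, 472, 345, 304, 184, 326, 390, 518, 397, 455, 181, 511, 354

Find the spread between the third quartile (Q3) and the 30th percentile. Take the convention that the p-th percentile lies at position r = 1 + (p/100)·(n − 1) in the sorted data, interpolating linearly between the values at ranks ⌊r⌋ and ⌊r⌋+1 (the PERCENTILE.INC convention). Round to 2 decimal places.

135.70

Sorted: 181, 184, 211, 224, 256, 304, 315, 326, 345, 346, 354, 377, 390, 397, 418, 451, 455, 472, 478, 511, 514, 518.
n = 22.
P30: r = 7.3; ranks 7–8 are 315, 326; interpolating gives 318.3.
P75: r = 16.75; ranks 16–17 are 451, 455; interpolating gives 454.
Difference: 454 − 318.3 = 135.7.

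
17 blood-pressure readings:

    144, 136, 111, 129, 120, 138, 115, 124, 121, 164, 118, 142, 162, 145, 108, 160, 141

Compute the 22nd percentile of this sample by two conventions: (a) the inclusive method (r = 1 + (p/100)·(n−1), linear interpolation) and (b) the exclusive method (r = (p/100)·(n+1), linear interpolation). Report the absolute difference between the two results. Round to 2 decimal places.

Sorted: 108, 111, 115, 118, 120, 121, 124, 129, 136, 138, 141, 142, 144, 145, 160, 162, 164.
n = 17.
(a) r = 4.52; between ranks 4 (118) and 5 (120): 119.04.
(b) r = 3.96; between ranks 3 (115) and 4 (118): 117.88.
|119.04 − 117.88| = 1.16.

1.16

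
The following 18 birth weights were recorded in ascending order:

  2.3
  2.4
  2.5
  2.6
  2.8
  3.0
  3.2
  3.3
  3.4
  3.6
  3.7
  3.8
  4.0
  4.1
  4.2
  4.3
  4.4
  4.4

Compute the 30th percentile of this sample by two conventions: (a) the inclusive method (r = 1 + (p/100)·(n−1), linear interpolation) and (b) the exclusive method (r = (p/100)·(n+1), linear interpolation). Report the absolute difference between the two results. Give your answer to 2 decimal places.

0.08

n = 18.
(a) r = 6.1; between ranks 6 (3.0) and 7 (3.2): 3.02.
(b) r = 5.7; between ranks 5 (2.8) and 6 (3.0): 2.94.
|3.02 − 2.94| = 0.08.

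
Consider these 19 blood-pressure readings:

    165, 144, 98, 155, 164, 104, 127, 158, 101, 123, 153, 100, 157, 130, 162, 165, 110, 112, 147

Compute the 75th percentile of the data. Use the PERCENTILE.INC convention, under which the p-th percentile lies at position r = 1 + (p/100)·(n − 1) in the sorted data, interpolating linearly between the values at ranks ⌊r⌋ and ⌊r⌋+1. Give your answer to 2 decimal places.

Sorted: 98, 100, 101, 104, 110, 112, 123, 127, 130, 144, 147, 153, 155, 157, 158, 162, 164, 165, 165.
n = 19.
r = 1 + (75/100)·(19 − 1) = 1 + 13.5 = 14.5.
Rank 14 is 157 and rank 15 is 158.
Interpolate: 157 + 0.5·(158 − 157) = 157 + 0.5·1 = 157.5.

157.50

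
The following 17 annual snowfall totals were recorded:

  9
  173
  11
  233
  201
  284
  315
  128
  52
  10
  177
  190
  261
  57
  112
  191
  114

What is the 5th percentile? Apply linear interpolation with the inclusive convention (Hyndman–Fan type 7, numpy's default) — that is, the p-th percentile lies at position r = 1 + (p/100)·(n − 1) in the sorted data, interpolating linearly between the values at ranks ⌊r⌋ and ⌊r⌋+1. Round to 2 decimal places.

Sorted: 9, 10, 11, 52, 57, 112, 114, 128, 173, 177, 190, 191, 201, 233, 261, 284, 315.
n = 17.
r = 1 + (5/100)·(17 − 1) = 1 + 0.8 = 1.8.
Rank 1 is 9 and rank 2 is 10.
Interpolate: 9 + 0.8·(10 − 9) = 9 + 0.8·1 = 9.8.

9.80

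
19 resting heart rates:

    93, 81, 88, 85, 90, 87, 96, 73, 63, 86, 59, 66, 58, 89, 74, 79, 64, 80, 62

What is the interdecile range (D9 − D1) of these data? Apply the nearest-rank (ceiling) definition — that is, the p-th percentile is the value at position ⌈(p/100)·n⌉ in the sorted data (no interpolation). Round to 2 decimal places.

34.00

Sorted: 58, 59, 62, 63, 64, 66, 73, 74, 79, 80, 81, 85, 86, 87, 88, 89, 90, 93, 96.
n = 19.
P10: rank ⌈10/100·19⌉ = 2 → 59.
P90: rank ⌈90/100·19⌉ = 18 → 93.
Difference: 93 − 59 = 34.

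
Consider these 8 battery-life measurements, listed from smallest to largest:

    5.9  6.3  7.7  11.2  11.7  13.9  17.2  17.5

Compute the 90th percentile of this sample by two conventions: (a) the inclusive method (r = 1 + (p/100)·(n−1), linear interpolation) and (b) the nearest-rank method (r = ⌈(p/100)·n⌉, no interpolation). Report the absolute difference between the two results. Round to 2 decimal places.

0.21

n = 8.
(a) r = 7.3; between ranks 7 (17.2) and 8 (17.5): 17.29.
(b) the nearest-rank method: rank 8 → 17.5.
|17.29 − 17.5| = 0.21.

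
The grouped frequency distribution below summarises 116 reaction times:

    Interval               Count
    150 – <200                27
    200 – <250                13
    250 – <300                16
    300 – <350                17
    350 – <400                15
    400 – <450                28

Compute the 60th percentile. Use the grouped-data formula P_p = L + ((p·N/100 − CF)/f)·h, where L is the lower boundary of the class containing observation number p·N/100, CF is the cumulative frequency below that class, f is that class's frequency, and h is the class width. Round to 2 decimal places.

N = 116; target position k = 60/100 · 116 = 69.6.
Cumulative frequencies: 27, 40, 56, 73, 88, 116.
Observation 69.6 falls in the class 300 – <350.
L = 300, CF = 56, f = 17, h = 50.
P60 = 300 + ((69.6 − 56)/17)·50 = 300 + 40 = 340.

340.00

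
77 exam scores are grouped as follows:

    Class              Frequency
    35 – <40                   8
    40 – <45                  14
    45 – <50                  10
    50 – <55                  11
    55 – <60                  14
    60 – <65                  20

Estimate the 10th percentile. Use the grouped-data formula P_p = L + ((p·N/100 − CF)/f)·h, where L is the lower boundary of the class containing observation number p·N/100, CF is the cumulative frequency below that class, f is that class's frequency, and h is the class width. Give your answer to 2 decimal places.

N = 77; target position k = 10/100 · 77 = 7.7.
Cumulative frequencies: 8, 22, 32, 43, 57, 77.
Observation 7.7 falls in the class 35 – <40.
L = 35, CF = 0, f = 8, h = 5.
P10 = 35 + ((7.7 − 0)/8)·5 = 35 + 4.8125 = 39.8125.

39.81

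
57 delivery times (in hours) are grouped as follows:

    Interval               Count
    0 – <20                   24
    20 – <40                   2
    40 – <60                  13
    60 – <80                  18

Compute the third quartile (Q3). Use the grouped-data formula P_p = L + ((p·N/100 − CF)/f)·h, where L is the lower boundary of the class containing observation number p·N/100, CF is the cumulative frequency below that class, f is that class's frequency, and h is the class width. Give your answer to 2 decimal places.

N = 57; target position k = 75/100 · 57 = 42.75.
Cumulative frequencies: 24, 26, 39, 57.
Observation 42.75 falls in the class 60 – <80.
L = 60, CF = 39, f = 18, h = 20.
P75 = 60 + ((42.75 − 39)/18)·20 = 60 + 4.16667 = 64.1667.

64.17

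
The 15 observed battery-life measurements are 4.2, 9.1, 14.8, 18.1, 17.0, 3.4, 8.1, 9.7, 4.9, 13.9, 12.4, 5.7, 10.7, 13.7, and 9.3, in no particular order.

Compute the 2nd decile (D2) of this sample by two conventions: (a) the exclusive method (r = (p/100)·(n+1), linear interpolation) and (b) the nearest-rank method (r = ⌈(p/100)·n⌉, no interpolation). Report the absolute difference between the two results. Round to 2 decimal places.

0.16

Sorted: 3.4, 4.2, 4.9, 5.7, 8.1, 9.1, 9.3, 9.7, 10.7, 12.4, 13.7, 13.9, 14.8, 17.0, 18.1.
n = 15.
(a) r = 3.2; between ranks 3 (4.9) and 4 (5.7): 5.06.
(b) the nearest-rank method: rank 3 → 4.9.
|5.06 − 4.9| = 0.16.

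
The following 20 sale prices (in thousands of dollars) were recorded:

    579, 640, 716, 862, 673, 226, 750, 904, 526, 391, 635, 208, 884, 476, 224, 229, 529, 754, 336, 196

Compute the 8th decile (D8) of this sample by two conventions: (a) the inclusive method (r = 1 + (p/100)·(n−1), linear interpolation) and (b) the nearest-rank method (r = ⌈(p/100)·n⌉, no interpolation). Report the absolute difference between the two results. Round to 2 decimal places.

Sorted: 196, 208, 224, 226, 229, 336, 391, 476, 526, 529, 579, 635, 640, 673, 716, 750, 754, 862, 884, 904.
n = 20.
(a) r = 16.2; between ranks 16 (750) and 17 (754): 750.8.
(b) the nearest-rank method: rank 16 → 750.
|750.8 − 750| = 0.8.

0.80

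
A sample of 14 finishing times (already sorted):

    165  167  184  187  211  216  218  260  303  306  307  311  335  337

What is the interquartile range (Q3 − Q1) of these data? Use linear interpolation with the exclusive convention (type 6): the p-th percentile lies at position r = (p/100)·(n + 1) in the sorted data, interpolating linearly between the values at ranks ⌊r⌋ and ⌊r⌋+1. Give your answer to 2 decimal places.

n = 14.
P25: r = 3.75; ranks 3–4 are 184, 187; interpolating gives 186.25.
P75: r = 11.25; ranks 11–12 are 307, 311; interpolating gives 308.
Difference: 308 − 186.25 = 121.75.

121.75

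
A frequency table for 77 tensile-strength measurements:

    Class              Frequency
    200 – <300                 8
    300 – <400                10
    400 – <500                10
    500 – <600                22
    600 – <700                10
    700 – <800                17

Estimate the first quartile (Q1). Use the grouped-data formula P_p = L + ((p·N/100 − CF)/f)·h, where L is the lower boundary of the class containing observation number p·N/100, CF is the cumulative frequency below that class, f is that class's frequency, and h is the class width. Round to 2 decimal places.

N = 77; target position k = 25/100 · 77 = 19.25.
Cumulative frequencies: 8, 18, 28, 50, 60, 77.
Observation 19.25 falls in the class 400 – <500.
L = 400, CF = 18, f = 10, h = 100.
P25 = 400 + ((19.25 − 18)/10)·100 = 400 + 12.5 = 412.5.

412.50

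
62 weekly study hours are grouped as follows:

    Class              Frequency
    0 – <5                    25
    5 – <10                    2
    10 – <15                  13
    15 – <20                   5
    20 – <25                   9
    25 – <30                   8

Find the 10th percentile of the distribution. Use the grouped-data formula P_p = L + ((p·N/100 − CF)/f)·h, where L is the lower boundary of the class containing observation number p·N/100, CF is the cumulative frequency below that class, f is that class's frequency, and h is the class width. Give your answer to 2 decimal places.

N = 62; target position k = 10/100 · 62 = 6.2.
Cumulative frequencies: 25, 27, 40, 45, 54, 62.
Observation 6.2 falls in the class 0 – <5.
L = 0, CF = 0, f = 25, h = 5.
P10 = 0 + ((6.2 − 0)/25)·5 = 0 + 1.24 = 1.24.

1.24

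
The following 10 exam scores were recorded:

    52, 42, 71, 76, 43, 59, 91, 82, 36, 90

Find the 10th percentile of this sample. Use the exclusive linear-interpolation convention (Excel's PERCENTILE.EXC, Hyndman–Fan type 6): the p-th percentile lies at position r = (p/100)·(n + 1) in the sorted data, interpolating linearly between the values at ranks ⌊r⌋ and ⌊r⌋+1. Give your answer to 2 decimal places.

36.60

Sorted: 36, 42, 43, 52, 59, 71, 76, 82, 90, 91.
n = 10.
r = (10/100)·(10 + 1) = 1.1.
Rank 1 is 36 and rank 2 is 42.
Interpolate: 36 + 0.1·(42 − 36) = 36 + 0.1·6 = 36.6.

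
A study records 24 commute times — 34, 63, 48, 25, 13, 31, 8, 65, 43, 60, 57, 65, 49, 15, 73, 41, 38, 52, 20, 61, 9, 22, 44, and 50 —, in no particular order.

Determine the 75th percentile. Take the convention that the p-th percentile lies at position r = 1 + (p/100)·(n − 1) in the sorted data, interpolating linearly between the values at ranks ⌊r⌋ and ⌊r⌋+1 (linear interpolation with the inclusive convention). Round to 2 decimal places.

57.75

Sorted: 8, 9, 13, 15, 20, 22, 25, 31, 34, 38, 41, 43, 44, 48, 49, 50, 52, 57, 60, 61, 63, 65, 65, 73.
n = 24.
r = 1 + (75/100)·(24 − 1) = 1 + 17.25 = 18.25.
Rank 18 is 57 and rank 19 is 60.
Interpolate: 57 + 0.25·(60 − 57) = 57 + 0.25·3 = 57.75.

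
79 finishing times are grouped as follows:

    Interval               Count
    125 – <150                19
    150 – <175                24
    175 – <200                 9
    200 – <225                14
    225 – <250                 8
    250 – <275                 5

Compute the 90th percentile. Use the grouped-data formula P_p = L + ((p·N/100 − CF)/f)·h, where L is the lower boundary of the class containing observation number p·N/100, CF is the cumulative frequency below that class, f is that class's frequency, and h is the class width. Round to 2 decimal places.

N = 79; target position k = 90/100 · 79 = 71.1.
Cumulative frequencies: 19, 43, 52, 66, 74, 79.
Observation 71.1 falls in the class 225 – <250.
L = 225, CF = 66, f = 8, h = 25.
P90 = 225 + ((71.1 − 66)/8)·25 = 225 + 15.9375 = 240.938.

240.94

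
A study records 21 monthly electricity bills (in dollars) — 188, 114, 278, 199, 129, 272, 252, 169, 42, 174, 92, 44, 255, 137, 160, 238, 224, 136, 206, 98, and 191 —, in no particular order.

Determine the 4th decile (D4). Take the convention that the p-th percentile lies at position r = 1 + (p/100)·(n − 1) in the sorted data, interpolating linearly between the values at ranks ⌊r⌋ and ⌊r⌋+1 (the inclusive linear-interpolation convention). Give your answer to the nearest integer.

160

Sorted: 42, 44, 92, 98, 114, 129, 136, 137, 160, 169, 174, 188, 191, 199, 206, 224, 238, 252, 255, 272, 278.
n = 21.
r = 1 + (40/100)·(21 − 1) = 1 + 8 = 9.
r is an integer, so P40 is the value at rank 9: 160.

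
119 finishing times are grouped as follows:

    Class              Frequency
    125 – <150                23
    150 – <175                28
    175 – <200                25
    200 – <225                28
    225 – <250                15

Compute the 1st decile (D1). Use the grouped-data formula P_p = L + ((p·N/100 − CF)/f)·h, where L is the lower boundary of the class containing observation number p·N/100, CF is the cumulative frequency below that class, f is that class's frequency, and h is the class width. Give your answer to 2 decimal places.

N = 119; target position k = 10/100 · 119 = 11.9.
Cumulative frequencies: 23, 51, 76, 104, 119.
Observation 11.9 falls in the class 125 – <150.
L = 125, CF = 0, f = 23, h = 25.
P10 = 125 + ((11.9 − 0)/23)·25 = 125 + 12.9348 = 137.935.

137.93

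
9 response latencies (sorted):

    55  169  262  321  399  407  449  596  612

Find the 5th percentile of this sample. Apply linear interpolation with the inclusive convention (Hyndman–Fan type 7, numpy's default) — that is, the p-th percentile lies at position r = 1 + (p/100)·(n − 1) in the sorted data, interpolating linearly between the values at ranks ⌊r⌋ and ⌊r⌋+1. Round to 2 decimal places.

n = 9.
r = 1 + (5/100)·(9 − 1) = 1 + 0.4 = 1.4.
Rank 1 is 55 and rank 2 is 169.
Interpolate: 55 + 0.4·(169 − 55) = 55 + 0.4·114 = 100.6.

100.60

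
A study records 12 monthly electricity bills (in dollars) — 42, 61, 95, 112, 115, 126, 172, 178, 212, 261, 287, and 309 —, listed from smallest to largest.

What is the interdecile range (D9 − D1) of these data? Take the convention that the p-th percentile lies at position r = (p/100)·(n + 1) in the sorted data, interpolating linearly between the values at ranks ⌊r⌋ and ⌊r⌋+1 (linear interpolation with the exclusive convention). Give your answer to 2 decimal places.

n = 12.
P10: r = 1.3; ranks 1–2 are 42, 61; interpolating gives 47.7.
P90: r = 11.7; ranks 11–12 are 287, 309; interpolating gives 302.4.
Difference: 302.4 − 47.7 = 254.7.

254.70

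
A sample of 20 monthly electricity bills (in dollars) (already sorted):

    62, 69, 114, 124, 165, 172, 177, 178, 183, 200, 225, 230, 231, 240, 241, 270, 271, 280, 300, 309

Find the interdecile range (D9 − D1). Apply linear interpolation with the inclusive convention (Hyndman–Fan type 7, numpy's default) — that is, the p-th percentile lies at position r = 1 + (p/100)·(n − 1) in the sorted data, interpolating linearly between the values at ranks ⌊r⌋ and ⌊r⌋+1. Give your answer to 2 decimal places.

n = 20.
P10: r = 2.9; ranks 2–3 are 69, 114; interpolating gives 109.5.
P90: r = 18.1; ranks 18–19 are 280, 300; interpolating gives 282.
Difference: 282 − 109.5 = 172.5.

172.50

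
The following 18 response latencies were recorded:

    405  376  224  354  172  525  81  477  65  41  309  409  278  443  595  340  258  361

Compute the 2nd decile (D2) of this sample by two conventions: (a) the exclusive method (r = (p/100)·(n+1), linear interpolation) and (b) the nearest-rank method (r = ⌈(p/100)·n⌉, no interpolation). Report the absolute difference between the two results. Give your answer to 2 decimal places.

Sorted: 41, 65, 81, 172, 224, 258, 278, 309, 340, 354, 361, 376, 405, 409, 443, 477, 525, 595.
n = 18.
(a) r = 3.8; between ranks 3 (81) and 4 (172): 153.8.
(b) the nearest-rank method: rank 4 → 172.
|153.8 − 172| = 18.2.

18.20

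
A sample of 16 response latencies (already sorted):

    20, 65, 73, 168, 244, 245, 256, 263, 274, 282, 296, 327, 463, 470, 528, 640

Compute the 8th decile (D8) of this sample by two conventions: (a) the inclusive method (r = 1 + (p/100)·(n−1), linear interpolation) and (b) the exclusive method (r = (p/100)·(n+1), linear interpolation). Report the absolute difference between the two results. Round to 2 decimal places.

4.20

n = 16.
(a) r = 13 → value at rank 13 = 463.
(b) r = 13.6; between ranks 13 (463) and 14 (470): 467.2.
|463 − 467.2| = 4.2.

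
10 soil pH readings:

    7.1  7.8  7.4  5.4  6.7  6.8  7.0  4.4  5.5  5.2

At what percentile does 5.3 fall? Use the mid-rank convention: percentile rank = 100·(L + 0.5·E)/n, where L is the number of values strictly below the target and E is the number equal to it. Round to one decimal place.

Sorted: 4.4, 5.2, 5.4, 5.5, 6.7, 6.8, 7.0, 7.1, 7.4, 7.8.
Count below 5.3: L = 2; count equal: E = 0; n = 10.
Percentile rank = 100·(2 + 0.5·0)/10 = 100·2/10 = 20.

20.0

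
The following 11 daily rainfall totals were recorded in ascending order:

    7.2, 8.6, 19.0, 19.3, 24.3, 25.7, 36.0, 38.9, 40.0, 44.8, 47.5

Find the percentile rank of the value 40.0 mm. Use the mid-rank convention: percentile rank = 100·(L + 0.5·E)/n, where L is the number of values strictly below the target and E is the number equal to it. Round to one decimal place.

77.3

Count below 40.0: L = 8; count equal: E = 1; n = 11.
Percentile rank = 100·(8 + 0.5·1)/11 = 100·8.5/11 = 77.27.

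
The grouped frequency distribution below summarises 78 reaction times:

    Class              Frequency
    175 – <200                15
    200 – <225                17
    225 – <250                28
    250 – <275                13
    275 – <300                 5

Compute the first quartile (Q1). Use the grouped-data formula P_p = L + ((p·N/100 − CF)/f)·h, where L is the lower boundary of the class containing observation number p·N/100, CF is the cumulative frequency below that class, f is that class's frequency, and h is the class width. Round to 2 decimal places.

N = 78; target position k = 25/100 · 78 = 19.5.
Cumulative frequencies: 15, 32, 60, 73, 78.
Observation 19.5 falls in the class 200 – <225.
L = 200, CF = 15, f = 17, h = 25.
P25 = 200 + ((19.5 − 15)/17)·25 = 200 + 6.61765 = 206.618.

206.62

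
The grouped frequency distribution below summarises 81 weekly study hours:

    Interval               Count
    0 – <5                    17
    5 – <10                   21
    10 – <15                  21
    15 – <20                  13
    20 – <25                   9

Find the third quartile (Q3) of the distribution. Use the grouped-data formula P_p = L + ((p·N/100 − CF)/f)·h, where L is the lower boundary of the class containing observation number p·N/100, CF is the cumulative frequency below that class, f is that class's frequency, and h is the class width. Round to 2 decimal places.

15.67

N = 81; target position k = 75/100 · 81 = 60.75.
Cumulative frequencies: 17, 38, 59, 72, 81.
Observation 60.75 falls in the class 15 – <20.
L = 15, CF = 59, f = 13, h = 5.
P75 = 15 + ((60.75 − 59)/13)·5 = 15 + 0.673077 = 15.6731.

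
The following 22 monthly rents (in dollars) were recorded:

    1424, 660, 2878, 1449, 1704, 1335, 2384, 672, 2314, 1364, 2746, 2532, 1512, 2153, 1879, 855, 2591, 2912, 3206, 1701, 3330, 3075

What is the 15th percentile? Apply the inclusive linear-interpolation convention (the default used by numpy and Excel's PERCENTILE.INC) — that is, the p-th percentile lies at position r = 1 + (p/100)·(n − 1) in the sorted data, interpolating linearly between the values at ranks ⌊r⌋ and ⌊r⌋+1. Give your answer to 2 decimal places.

1339.35

Sorted: 660, 672, 855, 1335, 1364, 1424, 1449, 1512, 1701, 1704, 1879, 2153, 2314, 2384, 2532, 2591, 2746, 2878, 2912, 3075, 3206, 3330.
n = 22.
r = 1 + (15/100)·(22 − 1) = 1 + 3.15 = 4.15.
Rank 4 is 1335 and rank 5 is 1364.
Interpolate: 1335 + 0.15·(1364 − 1335) = 1335 + 0.15·29 = 1339.35.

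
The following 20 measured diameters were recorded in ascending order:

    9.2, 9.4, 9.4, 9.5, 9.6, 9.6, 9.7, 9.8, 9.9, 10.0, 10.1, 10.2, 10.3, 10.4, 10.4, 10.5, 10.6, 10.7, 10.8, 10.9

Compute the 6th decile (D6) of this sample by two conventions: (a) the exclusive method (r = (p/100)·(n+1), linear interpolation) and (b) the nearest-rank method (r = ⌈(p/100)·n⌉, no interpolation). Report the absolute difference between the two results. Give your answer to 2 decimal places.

0.06

n = 20.
(a) r = 12.6; between ranks 12 (10.2) and 13 (10.3): 10.26.
(b) the nearest-rank method: rank 12 → 10.2.
|10.26 − 10.2| = 0.06.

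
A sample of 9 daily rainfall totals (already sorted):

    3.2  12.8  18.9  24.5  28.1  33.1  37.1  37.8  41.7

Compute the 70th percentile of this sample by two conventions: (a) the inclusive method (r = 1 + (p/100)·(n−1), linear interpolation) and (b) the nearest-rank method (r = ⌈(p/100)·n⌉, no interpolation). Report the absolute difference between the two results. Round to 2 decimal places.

1.60

n = 9.
(a) r = 6.6; between ranks 6 (33.1) and 7 (37.1): 35.5.
(b) the nearest-rank method: rank 7 → 37.1.
|35.5 − 37.1| = 1.6.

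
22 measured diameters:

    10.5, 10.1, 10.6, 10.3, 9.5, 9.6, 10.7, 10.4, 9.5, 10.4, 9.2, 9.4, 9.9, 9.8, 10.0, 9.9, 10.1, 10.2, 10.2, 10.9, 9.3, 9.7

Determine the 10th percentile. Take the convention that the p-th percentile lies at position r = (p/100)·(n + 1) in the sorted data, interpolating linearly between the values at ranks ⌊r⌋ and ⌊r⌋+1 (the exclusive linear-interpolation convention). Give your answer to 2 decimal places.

9.33

Sorted: 9.2, 9.3, 9.4, 9.5, 9.5, 9.6, 9.7, 9.8, 9.9, 9.9, 10.0, 10.1, 10.1, 10.2, 10.2, 10.3, 10.4, 10.4, 10.5, 10.6, 10.7, 10.9.
n = 22.
r = (10/100)·(22 + 1) = 2.3.
Rank 2 is 9.3 and rank 3 is 9.4.
Interpolate: 9.3 + 0.3·(9.4 − 9.3) = 9.3 + 0.3·0.1 = 9.33.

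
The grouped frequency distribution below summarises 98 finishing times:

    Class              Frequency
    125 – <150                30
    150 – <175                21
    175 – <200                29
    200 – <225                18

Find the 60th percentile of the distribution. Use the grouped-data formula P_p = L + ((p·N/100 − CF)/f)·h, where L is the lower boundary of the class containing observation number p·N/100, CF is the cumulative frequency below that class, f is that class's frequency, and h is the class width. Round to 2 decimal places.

N = 98; target position k = 60/100 · 98 = 58.8.
Cumulative frequencies: 30, 51, 80, 98.
Observation 58.8 falls in the class 175 – <200.
L = 175, CF = 51, f = 29, h = 25.
P60 = 175 + ((58.8 − 51)/29)·25 = 175 + 6.72414 = 181.724.

181.72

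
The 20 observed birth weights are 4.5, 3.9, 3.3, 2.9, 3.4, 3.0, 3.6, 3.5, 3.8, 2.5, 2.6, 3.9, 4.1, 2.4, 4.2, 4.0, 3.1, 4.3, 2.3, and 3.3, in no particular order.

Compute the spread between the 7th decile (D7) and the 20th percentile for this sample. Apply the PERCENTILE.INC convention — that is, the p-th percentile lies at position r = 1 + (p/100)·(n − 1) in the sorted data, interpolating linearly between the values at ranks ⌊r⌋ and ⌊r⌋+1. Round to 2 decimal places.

Sorted: 2.3, 2.4, 2.5, 2.6, 2.9, 3.0, 3.1, 3.3, 3.3, 3.4, 3.5, 3.6, 3.8, 3.9, 3.9, 4.0, 4.1, 4.2, 4.3, 4.5.
n = 20.
P20: r = 4.8; ranks 4–5 are 2.6, 2.9; interpolating gives 2.84.
P70: r = 14.3; ranks 14–15 are 3.9, 3.9; interpolating gives 3.9.
Difference: 3.9 − 2.84 = 1.06.

1.06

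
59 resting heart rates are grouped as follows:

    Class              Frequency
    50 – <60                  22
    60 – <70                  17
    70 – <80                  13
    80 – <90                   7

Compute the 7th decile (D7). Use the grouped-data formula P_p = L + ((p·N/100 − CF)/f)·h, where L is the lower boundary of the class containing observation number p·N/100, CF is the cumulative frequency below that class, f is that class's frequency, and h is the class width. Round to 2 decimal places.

71.77

N = 59; target position k = 70/100 · 59 = 41.3.
Cumulative frequencies: 22, 39, 52, 59.
Observation 41.3 falls in the class 70 – <80.
L = 70, CF = 39, f = 13, h = 10.
P70 = 70 + ((41.3 − 39)/13)·10 = 70 + 1.76923 = 71.7692.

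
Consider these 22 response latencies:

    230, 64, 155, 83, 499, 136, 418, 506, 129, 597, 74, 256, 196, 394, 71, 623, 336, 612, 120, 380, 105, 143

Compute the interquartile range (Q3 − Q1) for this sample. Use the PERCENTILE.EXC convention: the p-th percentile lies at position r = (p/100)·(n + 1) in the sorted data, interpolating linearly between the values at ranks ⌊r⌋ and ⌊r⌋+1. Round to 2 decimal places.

322.00

Sorted: 64, 71, 74, 83, 105, 120, 129, 136, 143, 155, 196, 230, 256, 336, 380, 394, 418, 499, 506, 597, 612, 623.
n = 22.
P25: r = 5.75; ranks 5–6 are 105, 120; interpolating gives 116.25.
P75: r = 17.25; ranks 17–18 are 418, 499; interpolating gives 438.25.
Difference: 438.25 − 116.25 = 322.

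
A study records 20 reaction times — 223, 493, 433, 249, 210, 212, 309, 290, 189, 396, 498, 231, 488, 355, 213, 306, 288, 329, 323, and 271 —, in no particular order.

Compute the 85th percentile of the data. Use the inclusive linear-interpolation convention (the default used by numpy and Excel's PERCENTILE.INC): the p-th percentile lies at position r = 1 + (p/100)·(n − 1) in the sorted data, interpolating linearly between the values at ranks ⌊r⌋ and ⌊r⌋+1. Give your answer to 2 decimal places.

441.25

Sorted: 189, 210, 212, 213, 223, 231, 249, 271, 288, 290, 306, 309, 323, 329, 355, 396, 433, 488, 493, 498.
n = 20.
r = 1 + (85/100)·(20 − 1) = 1 + 16.15 = 17.15.
Rank 17 is 433 and rank 18 is 488.
Interpolate: 433 + 0.15·(488 − 433) = 433 + 0.15·55 = 441.25.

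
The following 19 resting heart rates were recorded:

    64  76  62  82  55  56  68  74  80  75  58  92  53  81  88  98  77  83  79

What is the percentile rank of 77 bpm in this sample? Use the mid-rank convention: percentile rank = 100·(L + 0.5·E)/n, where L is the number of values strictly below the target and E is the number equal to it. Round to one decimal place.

Sorted: 53, 55, 56, 58, 62, 64, 68, 74, 75, 76, 77, 79, 80, 81, 82, 83, 88, 92, 98.
Count below 77: L = 10; count equal: E = 1; n = 19.
Percentile rank = 100·(10 + 0.5·1)/19 = 100·10.5/19 = 55.26.

55.3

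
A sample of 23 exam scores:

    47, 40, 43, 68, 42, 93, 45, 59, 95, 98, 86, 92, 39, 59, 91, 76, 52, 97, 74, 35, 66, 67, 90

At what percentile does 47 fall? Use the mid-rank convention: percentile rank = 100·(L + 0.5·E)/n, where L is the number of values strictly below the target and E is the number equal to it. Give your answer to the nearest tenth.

28.3

Sorted: 35, 39, 40, 42, 43, 45, 47, 52, 59, 59, 66, 67, 68, 74, 76, 86, 90, 91, 92, 93, 95, 97, 98.
Count below 47: L = 6; count equal: E = 1; n = 23.
Percentile rank = 100·(6 + 0.5·1)/23 = 100·6.5/23 = 28.26.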